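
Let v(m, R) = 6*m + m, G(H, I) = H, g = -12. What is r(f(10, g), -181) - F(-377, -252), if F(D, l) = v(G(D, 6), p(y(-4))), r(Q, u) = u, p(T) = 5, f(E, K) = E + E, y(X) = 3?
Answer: 2458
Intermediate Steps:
f(E, K) = 2*E
v(m, R) = 7*m
F(D, l) = 7*D
r(f(10, g), -181) - F(-377, -252) = -181 - 7*(-377) = -181 - 1*(-2639) = -181 + 2639 = 2458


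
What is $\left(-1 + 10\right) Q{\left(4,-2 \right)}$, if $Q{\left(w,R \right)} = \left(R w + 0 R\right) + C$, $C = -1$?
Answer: $-81$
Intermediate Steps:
$Q{\left(w,R \right)} = -1 + R w$ ($Q{\left(w,R \right)} = \left(R w + 0 R\right) - 1 = \left(R w + 0\right) - 1 = R w - 1 = -1 + R w$)
$\left(-1 + 10\right) Q{\left(4,-2 \right)} = \left(-1 + 10\right) \left(-1 - 8\right) = 9 \left(-1 - 8\right) = 9 \left(-9\right) = -81$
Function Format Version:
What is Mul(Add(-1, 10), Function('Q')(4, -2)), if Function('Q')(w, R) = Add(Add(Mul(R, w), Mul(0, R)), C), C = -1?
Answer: -81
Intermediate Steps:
Function('Q')(w, R) = Add(-1, Mul(R, w)) (Function('Q')(w, R) = Add(Add(Mul(R, w), Mul(0, R)), -1) = Add(Add(Mul(R, w), 0), -1) = Add(Mul(R, w), -1) = Add(-1, Mul(R, w)))
Mul(Add(-1, 10), Function('Q')(4, -2)) = Mul(Add(-1, 10), Add(-1, Mul(-2, 4))) = Mul(9, Add(-1, -8)) = Mul(9, -9) = -81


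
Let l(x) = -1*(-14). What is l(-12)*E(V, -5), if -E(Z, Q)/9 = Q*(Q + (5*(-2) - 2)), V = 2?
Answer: -10710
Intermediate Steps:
l(x) = 14
E(Z, Q) = -9*Q*(-12 + Q) (E(Z, Q) = -9*Q*(Q + (5*(-2) - 2)) = -9*Q*(Q + (-10 - 2)) = -9*Q*(Q - 12) = -9*Q*(-12 + Q))
l(-12)*E(V, -5) = 14*(9*(-5)*(12 - 1*(-5))) = 14*(9*(-5)*(12 + 5)) = 14*(9*(-5)*17) = 14*(-765) = -10710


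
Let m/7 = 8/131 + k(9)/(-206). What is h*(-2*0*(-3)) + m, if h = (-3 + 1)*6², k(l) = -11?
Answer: 21623/26986 ≈ 0.80127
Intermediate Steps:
h = -72 (h = -2*36 = -72)
m = 21623/26986 (m = 7*(8/131 - 11/(-206)) = 7*(8*(1/131) - 11*(-1/206)) = 7*(8/131 + 11/206) = 7*(3089/26986) = 21623/26986 ≈ 0.80127)
h*(-2*0*(-3)) + m = -72*(-2*0)*(-3) + 21623/26986 = -0*(-3) + 21623/26986 = -72*0 + 21623/26986 = 0 + 21623/26986 = 21623/26986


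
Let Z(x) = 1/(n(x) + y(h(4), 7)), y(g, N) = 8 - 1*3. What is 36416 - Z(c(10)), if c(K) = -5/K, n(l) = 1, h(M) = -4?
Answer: 218495/6 ≈ 36416.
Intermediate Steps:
y(g, N) = 5 (y(g, N) = 8 - 3 = 5)
Z(x) = ⅙ (Z(x) = 1/(1 + 5) = 1/6 = ⅙)
36416 - Z(c(10)) = 36416 - 1*⅙ = 36416 - ⅙ = 218495/6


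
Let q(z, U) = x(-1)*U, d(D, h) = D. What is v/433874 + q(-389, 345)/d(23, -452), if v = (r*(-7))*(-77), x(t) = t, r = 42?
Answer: -463248/30991 ≈ -14.948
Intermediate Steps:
q(z, U) = -U
v = 22638 (v = (42*(-7))*(-77) = -294*(-77) = 22638)
v/433874 + q(-389, 345)/d(23, -452) = 22638/433874 - 1*345/23 = 22638*(1/433874) - 345*1/23 = 1617/30991 - 15 = -463248/30991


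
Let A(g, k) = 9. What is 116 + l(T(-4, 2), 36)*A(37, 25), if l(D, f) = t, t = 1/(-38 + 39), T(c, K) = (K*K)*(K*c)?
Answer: 125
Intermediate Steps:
T(c, K) = c*K³ (T(c, K) = K²*(K*c) = c*K³)
t = 1 (t = 1/1 = 1)
l(D, f) = 1
116 + l(T(-4, 2), 36)*A(37, 25) = 116 + 1*9 = 116 + 9 = 125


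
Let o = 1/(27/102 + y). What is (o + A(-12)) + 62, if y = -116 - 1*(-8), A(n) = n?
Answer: 183116/3663 ≈ 49.991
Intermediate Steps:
y = -108 (y = -116 + 8 = -108)
o = -34/3663 (o = 1/(27/102 - 108) = 1/(27*(1/102) - 108) = 1/(9/34 - 108) = 1/(-3663/34) = -34/3663 ≈ -0.0092820)
(o + A(-12)) + 62 = (-34/3663 - 12) + 62 = -43990/3663 + 62 = 183116/3663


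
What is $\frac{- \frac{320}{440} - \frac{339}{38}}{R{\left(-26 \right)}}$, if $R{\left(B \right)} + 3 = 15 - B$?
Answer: $- \frac{4033}{15884} \approx -0.2539$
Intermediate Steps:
$R{\left(B \right)} = 12 - B$ ($R{\left(B \right)} = -3 - \left(-15 + B\right) = 12 - B$)
$\frac{- \frac{320}{440} - \frac{339}{38}}{R{\left(-26 \right)}} = \frac{- \frac{320}{440} - \frac{339}{38}}{12 - -26} = \frac{\left(-320\right) \frac{1}{440} - \frac{339}{38}}{12 + 26} = \frac{- \frac{8}{11} - \frac{339}{38}}{38} = \left(- \frac{4033}{418}\right) \frac{1}{38} = - \frac{4033}{15884}$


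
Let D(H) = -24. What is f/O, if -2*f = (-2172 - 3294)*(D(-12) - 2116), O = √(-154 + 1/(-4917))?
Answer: 5848620*I*√3723245823/757219 ≈ 4.713e+5*I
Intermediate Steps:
O = I*√3723245823/4917 (O = √(-154 - 1/4917) = √(-757219/4917) = I*√3723245823/4917 ≈ 12.41*I)
f = -5848620 (f = -(-2172 - 3294)*(-24 - 2116)/2 = -(-2733)*(-2140) = -½*11697240 = -5848620)
f/O = -5848620*(-I*√3723245823/757219) = -(-5848620)*I*√3723245823/757219 = 5848620*I*√3723245823/757219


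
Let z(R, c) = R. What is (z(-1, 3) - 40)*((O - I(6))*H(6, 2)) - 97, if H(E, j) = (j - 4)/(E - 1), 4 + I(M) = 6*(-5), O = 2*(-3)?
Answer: 1811/5 ≈ 362.20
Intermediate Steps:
O = -6
I(M) = -34 (I(M) = -4 + 6*(-5) = -4 - 30 = -34)
H(E, j) = (-4 + j)/(-1 + E)
(z(-1, 3) - 40)*((O - I(6))*H(6, 2)) - 97 = (-1 - 40)*((-6 - 1*(-34))*((-4 + 2)/(-1 + 6))) - 97 = -41*(-6 + 34)*-2/5 - 97 = -1148*(1/5)*(-2) - 97 = -1148*(-2)/5 - 97 = -41*(-56/5) - 97 = 2296/5 - 97 = 1811/5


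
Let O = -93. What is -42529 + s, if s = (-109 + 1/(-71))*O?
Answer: -2299739/71 ≈ -32391.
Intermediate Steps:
s = 719820/71 (s = (-109 + 1/(-71))*(-93) = (-109 - 1/71)*(-93) = -7740/71*(-93) = 719820/71 ≈ 10138.)
-42529 + s = -42529 + 719820/71 = -2299739/71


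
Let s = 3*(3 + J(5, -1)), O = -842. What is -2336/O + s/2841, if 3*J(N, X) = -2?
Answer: 3321235/1196061 ≈ 2.7768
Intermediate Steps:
J(N, X) = -⅔ (J(N, X) = (⅓)*(-2) = -⅔)
s = 7 (s = 3*(3 - ⅔) = 3*(7/3) = 7)
-2336/O + s/2841 = -2336/(-842) + 7/2841 = -2336*(-1/842) + 7*(1/2841) = 1168/421 + 7/2841 = 3321235/1196061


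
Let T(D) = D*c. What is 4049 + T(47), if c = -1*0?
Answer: 4049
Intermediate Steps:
c = 0
T(D) = 0 (T(D) = D*0 = 0)
4049 + T(47) = 4049 + 0 = 4049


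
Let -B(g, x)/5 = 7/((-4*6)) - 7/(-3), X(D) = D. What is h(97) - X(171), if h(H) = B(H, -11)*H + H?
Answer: -25541/24 ≈ -1064.2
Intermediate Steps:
B(g, x) = -245/24 (B(g, x) = -5*(7/((-4*6)) - 7/(-3)) = -5*(7/(-24) - 7*(-1/3)) = -5*(7*(-1/24) + 7/3) = -5*(-7/24 + 7/3) = -5*49/24 = -245/24)
h(H) = -221*H/24 (h(H) = -245*H/24 + H = -221*H/24)
h(97) - X(171) = -221/24*97 - 1*171 = -21437/24 - 171 = -25541/24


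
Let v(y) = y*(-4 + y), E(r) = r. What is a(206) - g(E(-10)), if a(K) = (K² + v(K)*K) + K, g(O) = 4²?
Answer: 8614698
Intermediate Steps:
g(O) = 16
a(K) = K + K² + K²*(-4 + K) (a(K) = (K² + (K*(-4 + K))*K) + K = (K² + K²*(-4 + K)) + K = K + K² + K²*(-4 + K))
a(206) - g(E(-10)) = 206*(1 + 206 + 206*(-4 + 206)) - 1*16 = 206*(1 + 206 + 206*202) - 16 = 206*(1 + 206 + 41612) - 16 = 206*41819 - 16 = 8614714 - 16 = 8614698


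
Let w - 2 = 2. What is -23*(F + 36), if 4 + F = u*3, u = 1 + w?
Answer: -1081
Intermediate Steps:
w = 4 (w = 2 + 2 = 4)
u = 5 (u = 1 + 4 = 5)
F = 11 (F = -4 + 5*3 = -4 + 15 = 11)
-23*(F + 36) = -23*(11 + 36) = -23*47 = -1081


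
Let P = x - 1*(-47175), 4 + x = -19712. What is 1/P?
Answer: 1/27459 ≈ 3.6418e-5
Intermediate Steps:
x = -19716 (x = -4 - 19712 = -19716)
P = 27459 (P = -19716 - 1*(-47175) = -19716 + 47175 = 27459)
1/P = 1/27459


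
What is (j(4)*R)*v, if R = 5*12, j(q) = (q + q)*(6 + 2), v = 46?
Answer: 176640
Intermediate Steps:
j(q) = 16*q (j(q) = (2*q)*8 = 16*q)
R = 60
(j(4)*R)*v = ((16*4)*60)*46 = (64*60)*46 = 3840*46 = 176640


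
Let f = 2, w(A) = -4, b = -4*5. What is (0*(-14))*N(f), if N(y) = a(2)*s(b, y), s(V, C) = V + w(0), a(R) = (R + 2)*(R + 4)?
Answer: 0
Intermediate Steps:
b = -20
a(R) = (2 + R)*(4 + R)
s(V, C) = -4 + V (s(V, C) = V - 4 = -4 + V)
N(y) = -576 (N(y) = (8 + 2² + 6*2)*(-4 - 20) = (8 + 4 + 12)*(-24) = 24*(-24) = -576)
(0*(-14))*N(f) = (0*(-14))*(-576) = 0*(-576) = 0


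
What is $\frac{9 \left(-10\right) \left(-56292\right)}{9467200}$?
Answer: $\frac{126657}{236680} \approx 0.53514$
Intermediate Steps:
$\frac{9 \left(-10\right) \left(-56292\right)}{9467200} = \left(-90\right) \left(-56292\right) \frac{1}{9467200} = 5066280 \cdot \frac{1}{9467200} = \frac{126657}{236680}$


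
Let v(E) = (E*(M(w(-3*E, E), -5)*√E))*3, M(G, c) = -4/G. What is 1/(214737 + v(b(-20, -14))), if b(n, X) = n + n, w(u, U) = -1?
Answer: 71579/15373731723 + 320*I*√10/15373731723 ≈ 4.6559e-6 + 6.5822e-8*I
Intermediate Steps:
b(n, X) = 2*n
v(E) = 12*E^(3/2) (v(E) = (E*((-4/(-1))*√E))*3 = (E*((-4*(-1))*√E))*3 = (E*(4*√E))*3 = (4*E^(3/2))*3 = 12*E^(3/2))
1/(214737 + v(b(-20, -14))) = 1/(214737 + 12*(2*(-20))^(3/2)) = 1/(214737 + 12*(-40)^(3/2)) = 1/(214737 + 12*(-80*I*√10)) = 1/(214737 - 960*I*√10)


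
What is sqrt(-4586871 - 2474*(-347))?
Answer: I*sqrt(3728393) ≈ 1930.9*I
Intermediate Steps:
sqrt(-4586871 - 2474*(-347)) = sqrt(-4586871 + 858478) = sqrt(-3728393) = I*sqrt(3728393)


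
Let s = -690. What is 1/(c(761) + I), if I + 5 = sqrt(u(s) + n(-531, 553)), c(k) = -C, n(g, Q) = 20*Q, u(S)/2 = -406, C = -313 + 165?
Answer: 143/10201 - 2*sqrt(2562)/10201 ≈ 0.0040945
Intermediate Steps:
C = -148
u(S) = -812 (u(S) = 2*(-406) = -812)
c(k) = 148 (c(k) = -1*(-148) = 148)
I = -5 + 2*sqrt(2562) (I = -5 + sqrt(-812 + 20*553) = -5 + sqrt(-812 + 11060) = -5 + sqrt(10248) = -5 + 2*sqrt(2562) ≈ 96.232)
1/(c(761) + I) = 1/(148 + (-5 + 2*sqrt(2562))) = 1/(143 + 2*sqrt(2562))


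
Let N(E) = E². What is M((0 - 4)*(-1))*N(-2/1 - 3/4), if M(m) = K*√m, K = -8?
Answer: -121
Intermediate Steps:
M(m) = -8*√m
M((0 - 4)*(-1))*N(-2/1 - 3/4) = (-8*√((0 - 4)*(-1)))*(-2/1 - 3/4)² = (-8*√(-4*(-1)))*(-2*1 - 3*¼)² = (-8*√4)*(-2 - ¾)² = (-8*2)*(-11/4)² = -16*121/16 = -121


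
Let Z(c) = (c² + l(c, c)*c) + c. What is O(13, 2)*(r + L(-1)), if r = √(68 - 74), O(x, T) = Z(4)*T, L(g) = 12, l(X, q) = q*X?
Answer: 2016 + 168*I*√6 ≈ 2016.0 + 411.51*I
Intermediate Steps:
l(X, q) = X*q
Z(c) = c + c² + c³ (Z(c) = (c² + (c*c)*c) + c = (c² + c²*c) + c = (c² + c³) + c = c + c² + c³)
O(x, T) = 84*T (O(x, T) = (4*(1 + 4 + 4²))*T = (4*(1 + 4 + 16))*T = (4*21)*T = 84*T)
r = I*√6 (r = √(-6) = I*√6 ≈ 2.4495*I)
O(13, 2)*(r + L(-1)) = (84*2)*(I*√6 + 12) = 168*(12 + I*√6) = 2016 + 168*I*√6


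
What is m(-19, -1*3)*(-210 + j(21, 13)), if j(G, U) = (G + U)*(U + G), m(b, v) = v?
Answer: -2838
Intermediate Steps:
j(G, U) = (G + U)² (j(G, U) = (G + U)*(G + U) = (G + U)²)
m(-19, -1*3)*(-210 + j(21, 13)) = (-1*3)*(-210 + (21 + 13)²) = -3*(-210 + 34²) = -3*(-210 + 1156) = -3*946 = -2838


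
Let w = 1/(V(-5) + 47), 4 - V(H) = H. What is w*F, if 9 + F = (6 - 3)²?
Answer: 0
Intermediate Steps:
V(H) = 4 - H
w = 1/56 (w = 1/((4 - 1*(-5)) + 47) = 1/((4 + 5) + 47) = 1/(9 + 47) = 1/56 ≈ 0.017857)
F = 0 (F = -9 + (6 - 3)² = -9 + 3² = -9 + 9 = 0)
w*F = (1/56)*0 = 0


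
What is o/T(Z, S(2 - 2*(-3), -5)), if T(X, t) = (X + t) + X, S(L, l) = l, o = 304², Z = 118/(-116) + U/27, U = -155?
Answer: -36180864/7249 ≈ -4991.2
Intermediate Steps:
Z = -10583/1566 (Z = 118/(-116) - 155/27 = 118*(-1/116) - 155*1/27 = -59/58 - 155/27 = -10583/1566 ≈ -6.7580)
o = 92416
T(X, t) = t + 2*X
o/T(Z, S(2 - 2*(-3), -5)) = 92416/(-5 + 2*(-10583/1566)) = 92416/(-5 - 10583/783) = 92416/(-14498/783) = 92416*(-783/14498) = -36180864/7249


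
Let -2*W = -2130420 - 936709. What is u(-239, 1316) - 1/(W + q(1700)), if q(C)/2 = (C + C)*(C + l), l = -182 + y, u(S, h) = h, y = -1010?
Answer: 13128322562/9975929 ≈ 1316.0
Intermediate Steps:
l = -1192 (l = -182 - 1010 = -1192)
W = 3067129/2 (W = -(-2130420 - 936709)/2 = -½*(-3067129) = 3067129/2 ≈ 1.5336e+6)
q(C) = 4*C*(-1192 + C) (q(C) = 2*((C + C)*(C - 1192)) = 2*((2*C)*(-1192 + C)) = 2*(2*C*(-1192 + C)) = 4*C*(-1192 + C))
u(-239, 1316) - 1/(W + q(1700)) = 1316 - 1/(3067129/2 + 4*1700*(-1192 + 1700)) = 1316 - 1/(3067129/2 + 4*1700*508) = 1316 - 1/(3067129/2 + 3454400) = 1316 - 1/9975929/2 = 1316 - 1*2/9975929 = 1316 - 2/9975929 = 13128322562/9975929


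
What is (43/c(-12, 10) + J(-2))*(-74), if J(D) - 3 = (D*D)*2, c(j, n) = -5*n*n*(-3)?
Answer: -612091/750 ≈ -816.12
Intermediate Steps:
c(j, n) = 15*n**2 (c(j, n) = -5*n**2*(-3) = 15*n**2)
J(D) = 3 + 2*D**2 (J(D) = 3 + (D*D)*2 = 3 + D**2*2 = 3 + 2*D**2)
(43/c(-12, 10) + J(-2))*(-74) = (43/((15*10**2)) + (3 + 2*(-2)**2))*(-74) = (43/((15*100)) + (3 + 2*4))*(-74) = (43/1500 + (3 + 8))*(-74) = (43*(1/1500) + 11)*(-74) = (43/1500 + 11)*(-74) = (16543/1500)*(-74) = -612091/750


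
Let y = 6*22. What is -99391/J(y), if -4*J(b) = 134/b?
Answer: 26239224/67 ≈ 3.9163e+5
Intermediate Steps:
y = 132
J(b) = -67/(2*b)
-99391/J(y) = -99391/((-67/2/132)) = -99391/((-67/2*1/132)) = -99391/(-67/264) = -99391*(-264/67) = 26239224/67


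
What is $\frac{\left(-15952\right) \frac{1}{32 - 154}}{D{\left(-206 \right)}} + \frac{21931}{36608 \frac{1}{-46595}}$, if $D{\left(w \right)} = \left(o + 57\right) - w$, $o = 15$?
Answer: $- \frac{666487051227}{23876864} \approx -27914.0$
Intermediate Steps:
$D{\left(w \right)} = 72 - w$ ($D{\left(w \right)} = \left(15 + 57\right) - w = 72 - w$)
$\frac{\left(-15952\right) \frac{1}{32 - 154}}{D{\left(-206 \right)}} + \frac{21931}{36608 \frac{1}{-46595}} = \frac{\left(-15952\right) \frac{1}{32 - 154}}{72 - -206} + \frac{21931}{36608 \frac{1}{-46595}} = \frac{\left(-15952\right) \frac{1}{32 - 154}}{72 + 206} + \frac{21931}{36608 \left(- \frac{1}{46595}\right)} = \frac{\left(-15952\right) \frac{1}{-122}}{278} + \frac{21931}{- \frac{36608}{46595}} = \left(-15952\right) \left(- \frac{1}{122}\right) \frac{1}{278} + 21931 \left(- \frac{46595}{36608}\right) = \frac{7976}{61} \cdot \frac{1}{278} - \frac{78605765}{2816} = \frac{3988}{8479} - \frac{78605765}{2816} = - \frac{666487051227}{23876864}$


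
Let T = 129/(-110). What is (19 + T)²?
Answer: 3845521/12100 ≈ 317.81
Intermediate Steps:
T = -129/110 (T = 129*(-1/110) = -129/110 ≈ -1.1727)
(19 + T)² = (19 - 129/110)² = (1961/110)² = 3845521/12100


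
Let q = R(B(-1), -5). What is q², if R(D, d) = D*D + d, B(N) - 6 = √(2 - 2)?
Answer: 961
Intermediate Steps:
B(N) = 6 (B(N) = 6 + √(2 - 2) = 6 + √0 = 6 + 0 = 6)
R(D, d) = d + D² (R(D, d) = D² + d = d + D²)
q = 31 (q = -5 + 6² = -5 + 36 = 31)
q² = 31² = 961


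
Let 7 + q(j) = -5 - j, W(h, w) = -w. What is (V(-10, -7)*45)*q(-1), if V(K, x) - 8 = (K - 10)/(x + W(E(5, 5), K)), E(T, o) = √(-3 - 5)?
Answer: -660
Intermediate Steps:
E(T, o) = 2*I*√2 (E(T, o) = √(-8) = 2*I*√2)
V(K, x) = 8 + (-10 + K)/(x - K) (V(K, x) = 8 + (K - 10)/(x - K) = 8 + (-10 + K)/(x - K))
q(j) = -12 - j (q(j) = -7 + (-5 - j) = -12 - j)
(V(-10, -7)*45)*q(-1) = (((10 - 8*(-7) + 7*(-10))/(-10 - 1*(-7)))*45)*(-12 - 1*(-1)) = (((10 + 56 - 70)/(-10 + 7))*45)*(-12 + 1) = ((-4/(-3))*45)*(-11) = (-⅓*(-4)*45)*(-11) = ((4/3)*45)*(-11) = 60*(-11) = -660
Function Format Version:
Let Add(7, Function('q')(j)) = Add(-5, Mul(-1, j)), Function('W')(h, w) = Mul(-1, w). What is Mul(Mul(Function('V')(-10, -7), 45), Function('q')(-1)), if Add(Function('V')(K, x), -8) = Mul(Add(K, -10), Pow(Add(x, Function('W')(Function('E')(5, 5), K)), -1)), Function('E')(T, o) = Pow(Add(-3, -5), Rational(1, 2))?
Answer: -660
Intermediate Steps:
Function('E')(T, o) = Mul(2, I, Pow(2, Rational(1, 2))) (Function('E')(T, o) = Pow(-8, Rational(1, 2)) = Mul(2, I, Pow(2, Rational(1, 2))))
Function('V')(K, x) = Add(8, Mul(Pow(Add(x, Mul(-1, K)), -1), Add(-10, K))) (Function('V')(K, x) = Add(8, Mul(Add(K, -10), Pow(Add(x, Mul(-1, K)), -1))) = Add(8, Mul(Add(-10, K), Pow(Add(x, Mul(-1, K)), -1))) = Add(8, Mul(Pow(Add(x, Mul(-1, K)), -1), Add(-10, K))))
Function('q')(j) = Add(-12, Mul(-1, j)) (Function('q')(j) = Add(-7, Add(-5, Mul(-1, j))) = Add(-12, Mul(-1, j)))
Mul(Mul(Function('V')(-10, -7), 45), Function('q')(-1)) = Mul(Mul(Mul(Pow(Add(-10, Mul(-1, -7)), -1), Add(10, Mul(-8, -7), Mul(7, -10))), 45), Add(-12, Mul(-1, -1))) = Mul(Mul(Mul(Pow(Add(-10, 7), -1), Add(10, 56, -70)), 45), Add(-12, 1)) = Mul(Mul(Mul(Pow(-3, -1), -4), 45), -11) = Mul(Mul(Mul(Rational(-1, 3), -4), 45), -11) = Mul(Mul(Rational(4, 3), 45), -11) = Mul(60, -11) = -660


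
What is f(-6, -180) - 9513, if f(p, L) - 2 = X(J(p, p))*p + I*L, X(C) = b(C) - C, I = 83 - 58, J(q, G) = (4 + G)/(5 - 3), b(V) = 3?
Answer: -14035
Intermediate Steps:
J(q, G) = 2 + G/2 (J(q, G) = (4 + G)/2 = (4 + G)*(½) = 2 + G/2)
I = 25
X(C) = 3 - C
f(p, L) = 2 + 25*L + p*(1 - p/2) (f(p, L) = 2 + ((3 - (2 + p/2))*p + 25*L) = 2 + ((3 + (-2 - p/2))*p + 25*L) = 2 + ((1 - p/2)*p + 25*L) = 2 + (p*(1 - p/2) + 25*L) = 2 + (25*L + p*(1 - p/2)) = 2 + 25*L + p*(1 - p/2))
f(-6, -180) - 9513 = (2 + 25*(-180) - ½*(-6)*(-2 - 6)) - 9513 = (2 - 4500 - ½*(-6)*(-8)) - 9513 = (2 - 4500 - 24) - 9513 = -4522 - 9513 = -14035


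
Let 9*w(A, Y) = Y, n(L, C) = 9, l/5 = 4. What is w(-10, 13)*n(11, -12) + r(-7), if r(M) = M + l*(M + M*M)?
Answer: 846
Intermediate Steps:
l = 20 (l = 5*4 = 20)
r(M) = 20*M² + 21*M (r(M) = M + 20*(M + M*M) = M + 20*(M + M²) = M + (20*M + 20*M²) = 20*M² + 21*M)
w(A, Y) = Y/9
w(-10, 13)*n(11, -12) + r(-7) = ((⅑)*13)*9 - 7*(21 + 20*(-7)) = (13/9)*9 - 7*(21 - 140) = 13 - 7*(-119) = 13 + 833 = 846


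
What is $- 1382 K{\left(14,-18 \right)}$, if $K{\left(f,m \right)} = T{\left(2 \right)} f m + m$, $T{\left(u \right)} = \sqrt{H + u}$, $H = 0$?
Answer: $24876 + 348264 \sqrt{2} \approx 5.174 \cdot 10^{5}$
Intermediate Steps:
$T{\left(u \right)} = \sqrt{u}$ ($T{\left(u \right)} = \sqrt{0 + u} = \sqrt{u}$)
$K{\left(f,m \right)} = m + f m \sqrt{2}$ ($K{\left(f,m \right)} = \sqrt{2} f m + m = f \sqrt{2} m + m = f m \sqrt{2} + m = m + f m \sqrt{2}$)
$- 1382 K{\left(14,-18 \right)} = - 1382 \left(- 18 \left(1 + 14 \sqrt{2}\right)\right) = - 1382 \left(-18 - 252 \sqrt{2}\right) = 24876 + 348264 \sqrt{2}$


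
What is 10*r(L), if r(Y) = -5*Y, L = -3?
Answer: 150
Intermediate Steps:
10*r(L) = 10*(-5*(-3)) = 10*15 = 150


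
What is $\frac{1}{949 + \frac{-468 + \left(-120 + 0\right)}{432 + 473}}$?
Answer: $\frac{905}{858257} \approx 0.0010545$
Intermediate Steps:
$\frac{1}{949 + \frac{-468 + \left(-120 + 0\right)}{432 + 473}} = \frac{1}{949 + \frac{-468 - 120}{905}} = \frac{1}{949 - \frac{588}{905}} = \frac{1}{\frac{858257}{905}} = \frac{905}{858257}$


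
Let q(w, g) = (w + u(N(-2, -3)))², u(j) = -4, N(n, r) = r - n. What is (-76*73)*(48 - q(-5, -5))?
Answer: 183084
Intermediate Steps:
q(w, g) = (-4 + w)² (q(w, g) = (w - 4)² = (-4 + w)²)
(-76*73)*(48 - q(-5, -5)) = (-76*73)*(48 - (-4 - 5)²) = -5548*(48 - 1*(-9)²) = -5548*(48 - 1*81) = -5548*(48 - 81) = -5548*(-33) = 183084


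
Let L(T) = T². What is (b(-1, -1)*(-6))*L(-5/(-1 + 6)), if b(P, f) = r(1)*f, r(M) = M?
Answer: 6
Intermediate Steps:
b(P, f) = f (b(P, f) = 1*f = f)
(b(-1, -1)*(-6))*L(-5/(-1 + 6)) = (-1*(-6))*(-5/(-1 + 6))² = 6*(-5/5)² = 6*(-5*⅕)² = 6*(-1)² = 6*1 = 6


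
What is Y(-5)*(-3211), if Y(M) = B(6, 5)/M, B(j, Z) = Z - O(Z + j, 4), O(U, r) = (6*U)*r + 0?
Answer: -831649/5 ≈ -1.6633e+5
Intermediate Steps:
O(U, r) = 6*U*r (O(U, r) = 6*U*r + 0 = 6*U*r)
B(j, Z) = -24*j - 23*Z (B(j, Z) = Z - 6*(Z + j)*4 = Z - (24*Z + 24*j) = Z + (-24*Z - 24*j) = -24*j - 23*Z)
Y(M) = -259/M (Y(M) = (-24*6 - 23*5)/M = (-144 - 115)/M = -259/M)
Y(-5)*(-3211) = -259/(-5)*(-3211) = -259*(-1/5)*(-3211) = (259/5)*(-3211) = -831649/5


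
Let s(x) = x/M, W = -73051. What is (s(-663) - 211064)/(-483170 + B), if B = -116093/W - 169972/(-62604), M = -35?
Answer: 8445230086918977/19334475424581940 ≈ 0.43680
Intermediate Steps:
B = 4921127686/1143321201 (B = -116093/(-73051) - 169972/(-62604) = -116093*(-1/73051) - 169972*(-1/62604) = 116093/73051 + 42493/15651 = 4921127686/1143321201 ≈ 4.3042)
s(x) = -x/35 (s(x) = x/(-35) = x*(-1/35) = -x/35)
(s(-663) - 211064)/(-483170 + B) = (-1/35*(-663) - 211064)/(-483170 + 4921127686/1143321201) = (663/35 - 211064)/(-552413583559484/1143321201) = -7386577/35*(-1143321201/552413583559484) = 8445230086918977/19334475424581940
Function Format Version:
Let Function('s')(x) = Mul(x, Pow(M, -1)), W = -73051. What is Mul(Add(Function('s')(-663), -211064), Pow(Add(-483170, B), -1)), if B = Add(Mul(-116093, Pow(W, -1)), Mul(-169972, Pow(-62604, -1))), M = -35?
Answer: Rational(8445230086918977, 19334475424581940) ≈ 0.43680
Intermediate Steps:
B = Rational(4921127686, 1143321201) (B = Add(Mul(-116093, Pow(-73051, -1)), Mul(-169972, Pow(-62604, -1))) = Add(Mul(-116093, Rational(-1, 73051)), Mul(-169972, Rational(-1, 62604))) = Add(Rational(116093, 73051), Rational(42493, 15651)) = Rational(4921127686, 1143321201) ≈ 4.3042)
Function('s')(x) = Mul(Rational(-1, 35), x) (Function('s')(x) = Mul(x, Pow(-35, -1)) = Mul(x, Rational(-1, 35)) = Mul(Rational(-1, 35), x))
Mul(Add(Function('s')(-663), -211064), Pow(Add(-483170, B), -1)) = Mul(Add(Mul(Rational(-1, 35), -663), -211064), Pow(Add(-483170, Rational(4921127686, 1143321201)), -1)) = Mul(Add(Rational(663, 35), -211064), Pow(Rational(-552413583559484, 1143321201), -1)) = Mul(Rational(-7386577, 35), Rational(-1143321201, 552413583559484)) = Rational(8445230086918977, 19334475424581940)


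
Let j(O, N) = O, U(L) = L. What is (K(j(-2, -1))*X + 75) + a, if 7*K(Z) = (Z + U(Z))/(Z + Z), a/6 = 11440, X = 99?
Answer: 481104/7 ≈ 68729.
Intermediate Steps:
a = 68640 (a = 6*11440 = 68640)
K(Z) = ⅐ (K(Z) = ((Z + Z)/(Z + Z))/7 = ((2*Z)/((2*Z)))/7 = ((2*Z)*(1/(2*Z)))/7 = (⅐)*1 = ⅐)
(K(j(-2, -1))*X + 75) + a = ((⅐)*99 + 75) + 68640 = (99/7 + 75) + 68640 = 624/7 + 68640 = 481104/7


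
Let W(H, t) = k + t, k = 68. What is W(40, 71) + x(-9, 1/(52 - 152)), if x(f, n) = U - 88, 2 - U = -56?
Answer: 109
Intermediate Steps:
U = 58 (U = 2 - 1*(-56) = 2 + 56 = 58)
W(H, t) = 68 + t
x(f, n) = -30 (x(f, n) = 58 - 88 = -30)
W(40, 71) + x(-9, 1/(52 - 152)) = (68 + 71) - 30 = 139 - 30 = 109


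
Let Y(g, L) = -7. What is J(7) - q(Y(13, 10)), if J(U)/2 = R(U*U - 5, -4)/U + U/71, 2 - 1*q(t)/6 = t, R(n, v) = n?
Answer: -20492/497 ≈ -41.231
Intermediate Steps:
q(t) = 12 - 6*t
J(U) = 2*U/71 + 2*(-5 + U²)/U (J(U) = 2*((U*U - 5)/U + U/71) = 2*((U² - 5)/U + U*(1/71)) = 2*((-5 + U²)/U + U/71) = 2*(U/71 + (-5 + U²)/U) = 2*U/71 + 2*(-5 + U²)/U)
J(7) - q(Y(13, 10)) = (-10/7 + (144/71)*7) - (12 - 6*(-7)) = (-10*⅐ + 1008/71) - (12 + 42) = (-10/7 + 1008/71) - 1*54 = 6346/497 - 54 = -20492/497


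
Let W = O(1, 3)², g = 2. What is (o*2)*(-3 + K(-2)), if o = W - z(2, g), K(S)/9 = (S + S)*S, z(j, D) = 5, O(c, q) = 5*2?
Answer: 13110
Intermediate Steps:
O(c, q) = 10
K(S) = 18*S² (K(S) = 9*((S + S)*S) = 9*((2*S)*S) = 9*(2*S²) = 18*S²)
W = 100 (W = 10² = 100)
o = 95 (o = 100 - 1*5 = 100 - 5 = 95)
(o*2)*(-3 + K(-2)) = (95*2)*(-3 + 18*(-2)²) = 190*(-3 + 18*4) = 190*(-3 + 72) = 190*69 = 13110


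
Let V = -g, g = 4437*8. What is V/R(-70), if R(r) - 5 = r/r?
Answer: -5916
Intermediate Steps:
R(r) = 6 (R(r) = 5 + r/r = 5 + 1 = 6)
g = 35496
V = -35496 (V = -1*35496 = -35496)
V/R(-70) = -35496/6 = -35496*1/6 = -5916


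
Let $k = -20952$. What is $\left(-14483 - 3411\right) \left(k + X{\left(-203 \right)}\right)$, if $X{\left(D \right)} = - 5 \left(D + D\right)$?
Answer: $338590268$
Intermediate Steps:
$X{\left(D \right)} = - 10 D$ ($X{\left(D \right)} = - 5 \cdot 2 D = - 10 D$)
$\left(-14483 - 3411\right) \left(k + X{\left(-203 \right)}\right) = \left(-14483 - 3411\right) \left(-20952 - -2030\right) = - 17894 \left(-20952 + 2030\right) = \left(-17894\right) \left(-18922\right) = 338590268$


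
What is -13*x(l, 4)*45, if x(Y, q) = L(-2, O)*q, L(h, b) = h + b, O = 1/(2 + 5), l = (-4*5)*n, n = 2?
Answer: 30420/7 ≈ 4345.7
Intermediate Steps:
l = -40 (l = -4*5*2 = -20*2 = -40)
O = ⅐ (O = 1/7 = ⅐ ≈ 0.14286)
L(h, b) = b + h
x(Y, q) = -13*q/7 (x(Y, q) = (⅐ - 2)*q = -13*q/7)
-13*x(l, 4)*45 = -(-169)*4/7*45 = -13*(-52/7)*45 = (676/7)*45 = 30420/7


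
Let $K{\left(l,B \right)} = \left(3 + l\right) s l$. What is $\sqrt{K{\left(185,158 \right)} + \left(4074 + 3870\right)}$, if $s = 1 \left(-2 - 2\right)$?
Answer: $2 i \sqrt{32794} \approx 362.18 i$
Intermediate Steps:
$s = -4$ ($s = 1 \left(-4\right) = -4$)
$K{\left(l,B \right)} = l \left(-12 - 4 l\right)$ ($K{\left(l,B \right)} = \left(3 + l\right) \left(-4\right) l = \left(-12 - 4 l\right) l = l \left(-12 - 4 l\right)$)
$\sqrt{K{\left(185,158 \right)} + \left(4074 + 3870\right)} = \sqrt{\left(-4\right) 185 \left(3 + 185\right) + \left(4074 + 3870\right)} = \sqrt{\left(-4\right) 185 \cdot 188 + 7944} = \sqrt{-139120 + 7944} = \sqrt{-131176} = 2 i \sqrt{32794}$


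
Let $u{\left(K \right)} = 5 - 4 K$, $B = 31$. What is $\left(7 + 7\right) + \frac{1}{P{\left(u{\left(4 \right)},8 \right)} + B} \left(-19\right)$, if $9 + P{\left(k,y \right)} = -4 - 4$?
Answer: $\frac{177}{14} \approx 12.643$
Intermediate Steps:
$P{\left(k,y \right)} = -17$ ($P{\left(k,y \right)} = -9 - 8 = -17$)
$\left(7 + 7\right) + \frac{1}{P{\left(u{\left(4 \right)},8 \right)} + B} \left(-19\right) = \left(7 + 7\right) + \frac{1}{-17 + 31} \left(-19\right) = 14 + \frac{1}{14} \left(-19\right) = 14 - \frac{19}{14} = \frac{177}{14}$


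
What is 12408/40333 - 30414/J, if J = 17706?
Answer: -167831969/119022683 ≈ -1.4101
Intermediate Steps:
12408/40333 - 30414/J = 12408/40333 - 30414/17706 = 12408*(1/40333) - 30414*1/17706 = 12408/40333 - 5069/2951 = -167831969/119022683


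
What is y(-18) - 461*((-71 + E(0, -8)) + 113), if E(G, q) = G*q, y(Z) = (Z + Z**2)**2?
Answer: 74274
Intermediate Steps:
y(-18) - 461*((-71 + E(0, -8)) + 113) = (-18)**2*(1 - 18)**2 - 461*((-71 + 0*(-8)) + 113) = 324*(-17)**2 - 461*((-71 + 0) + 113) = 324*289 - 461*(-71 + 113) = 93636 - 461*42 = 93636 - 19362 = 74274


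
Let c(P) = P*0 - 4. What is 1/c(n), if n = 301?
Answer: -¼ ≈ -0.25000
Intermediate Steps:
c(P) = -4 (c(P) = 0 - 4 = -4)
1/c(n) = 1/(-4) = -¼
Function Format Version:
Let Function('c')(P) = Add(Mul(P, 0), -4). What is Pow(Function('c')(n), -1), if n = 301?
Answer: Rational(-1, 4) ≈ -0.25000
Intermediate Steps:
Function('c')(P) = -4 (Function('c')(P) = Add(0, -4) = -4)
Pow(Function('c')(n), -1) = Pow(-4, -1) = Rational(-1, 4)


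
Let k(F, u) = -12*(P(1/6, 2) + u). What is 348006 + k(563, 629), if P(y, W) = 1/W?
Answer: 340452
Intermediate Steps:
k(F, u) = -6 - 12*u (k(F, u) = -12*(1/2 + u) = -12*(½ + u) = -6 - 12*u)
348006 + k(563, 629) = 348006 + (-6 - 12*629) = 348006 + (-6 - 7548) = 348006 - 7554 = 340452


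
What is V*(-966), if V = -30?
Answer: 28980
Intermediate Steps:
V*(-966) = -30*(-966) = 28980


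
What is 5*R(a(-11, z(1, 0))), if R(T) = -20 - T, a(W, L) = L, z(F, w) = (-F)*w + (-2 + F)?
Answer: -95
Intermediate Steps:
z(F, w) = -2 + F - F*w (z(F, w) = -F*w + (-2 + F) = -2 + F - F*w)
5*R(a(-11, z(1, 0))) = 5*(-20 - (-2 + 1 - 1*1*0)) = 5*(-20 - (-2 + 1 + 0)) = 5*(-20 - 1*(-1)) = 5*(-20 + 1) = 5*(-19) = -95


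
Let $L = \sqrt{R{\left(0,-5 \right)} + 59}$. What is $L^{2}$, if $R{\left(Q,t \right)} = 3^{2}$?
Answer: $68$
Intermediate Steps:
$R{\left(Q,t \right)} = 9$
$L = 2 \sqrt{17}$ ($L = \sqrt{9 + 59} = \sqrt{68} = 2 \sqrt{17} \approx 8.2462$)
$L^{2} = \left(2 \sqrt{17}\right)^{2} = 68$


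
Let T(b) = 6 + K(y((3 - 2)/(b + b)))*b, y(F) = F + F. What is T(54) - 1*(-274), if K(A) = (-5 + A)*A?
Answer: 14851/54 ≈ 275.02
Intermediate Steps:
y(F) = 2*F
K(A) = A*(-5 + A)
T(b) = 1 + 1/b (T(b) = 6 + ((2*((3 - 2)/(b + b)))*(-5 + 2*((3 - 2)/(b + b))))*b = 6 + ((2*(1/(2*b)))*(-5 + 2*(1/(2*b))))*b = 6 + ((-5 + 1/b)/b)*b = 6 + (-5 + 1/b) = 1 + 1/b)
T(54) - 1*(-274) = (1 + 54)/54 - 1*(-274) = (1/54)*55 + 274 = 55/54 + 274 = 14851/54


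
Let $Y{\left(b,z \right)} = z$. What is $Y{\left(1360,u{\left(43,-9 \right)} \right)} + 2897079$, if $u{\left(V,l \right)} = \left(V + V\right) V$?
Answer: $2900777$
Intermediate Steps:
$u{\left(V,l \right)} = 2 V^{2}$ ($u{\left(V,l \right)} = 2 V V = 2 V^{2}$)
$Y{\left(1360,u{\left(43,-9 \right)} \right)} + 2897079 = 2 \cdot 43^{2} + 2897079 = 2 \cdot 1849 + 2897079 = 3698 + 2897079 = 2900777$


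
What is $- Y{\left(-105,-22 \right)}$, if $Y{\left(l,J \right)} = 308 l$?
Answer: $32340$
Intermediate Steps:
$- Y{\left(-105,-22 \right)} = - 308 \left(-105\right) = \left(-1\right) \left(-32340\right) = 32340$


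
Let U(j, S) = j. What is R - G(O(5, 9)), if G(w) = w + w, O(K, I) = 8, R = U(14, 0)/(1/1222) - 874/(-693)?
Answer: 11845630/693 ≈ 17093.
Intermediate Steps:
R = 11856718/693 (R = 14/(1/1222) - 874/(-693) = 14/(1/1222) - 874*(-1/693) = 14*1222 + 874/693 = 17108 + 874/693 = 11856718/693 ≈ 17109.)
G(w) = 2*w
R - G(O(5, 9)) = 11856718/693 - 2*8 = 11856718/693 - 1*16 = 11856718/693 - 16 = 11845630/693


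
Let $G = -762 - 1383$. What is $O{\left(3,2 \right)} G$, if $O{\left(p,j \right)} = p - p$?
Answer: $0$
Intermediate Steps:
$O{\left(p,j \right)} = 0$
$G = -2145$ ($G = -762 - 1383 = -2145$)
$O{\left(3,2 \right)} G = 0 \left(-2145\right) = 0$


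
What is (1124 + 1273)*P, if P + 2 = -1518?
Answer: -3643440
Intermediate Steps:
P = -1520 (P = -2 - 1518 = -1520)
(1124 + 1273)*P = (1124 + 1273)*(-1520) = 2397*(-1520) = -3643440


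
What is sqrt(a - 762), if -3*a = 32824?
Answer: I*sqrt(105330)/3 ≈ 108.18*I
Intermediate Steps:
a = -32824/3 (a = -1/3*32824 = -32824/3 ≈ -10941.)
sqrt(a - 762) = sqrt(-32824/3 - 762) = sqrt(-35110/3) = I*sqrt(105330)/3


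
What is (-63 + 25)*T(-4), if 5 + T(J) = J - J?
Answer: 190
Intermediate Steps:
T(J) = -5 (T(J) = -5 + (J - J) = -5 + 0 = -5)
(-63 + 25)*T(-4) = (-63 + 25)*(-5) = -38*(-5) = 190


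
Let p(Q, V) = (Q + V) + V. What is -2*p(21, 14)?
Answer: -98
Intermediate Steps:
p(Q, V) = Q + 2*V
-2*p(21, 14) = -2*(21 + 2*14) = -2*(21 + 28) = -2*49 = -98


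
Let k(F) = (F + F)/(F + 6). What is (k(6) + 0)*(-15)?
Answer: -15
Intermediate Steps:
k(F) = 2*F/(6 + F) (k(F) = (2*F)/(6 + F) = 2*F/(6 + F))
(k(6) + 0)*(-15) = (2*6/(6 + 6) + 0)*(-15) = (2*6/12 + 0)*(-15) = (2*6*(1/12) + 0)*(-15) = (1 + 0)*(-15) = 1*(-15) = -15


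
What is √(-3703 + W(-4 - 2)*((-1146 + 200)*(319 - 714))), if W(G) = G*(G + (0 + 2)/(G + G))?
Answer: √13822087 ≈ 3717.8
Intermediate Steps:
W(G) = G*(G + 1/G) (W(G) = G*(G + 2/((2*G))) = G*(G + 2*(1/(2*G))) = G*(G + 1/G))
√(-3703 + W(-4 - 2)*((-1146 + 200)*(319 - 714))) = √(-3703 + (1 + (-4 - 2)²)*((-1146 + 200)*(319 - 714))) = √(-3703 + (1 + (-6)²)*(-946*(-395))) = √(-3703 + (1 + 36)*373670) = √(-3703 + 37*373670) = √(-3703 + 13825790) = √13822087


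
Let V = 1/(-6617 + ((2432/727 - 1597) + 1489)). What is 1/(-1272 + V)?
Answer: -4886643/6215810623 ≈ -0.00078616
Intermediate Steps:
V = -727/4886643 (V = 1/(-6617 + ((2432*(1/727) - 1597) + 1489)) = 1/(-6617 + ((2432/727 - 1597) + 1489)) = 1/(-6617 + (-1158587/727 + 1489)) = 1/(-6617 - 76084/727) = 1/(-4886643/727) = -727/4886643 ≈ -0.00014877)
1/(-1272 + V) = 1/(-1272 - 727/4886643) = 1/(-6215810623/4886643) = -4886643/6215810623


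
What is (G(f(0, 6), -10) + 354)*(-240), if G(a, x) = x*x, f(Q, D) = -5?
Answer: -108960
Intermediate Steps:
G(a, x) = x²
(G(f(0, 6), -10) + 354)*(-240) = ((-10)² + 354)*(-240) = (100 + 354)*(-240) = 454*(-240) = -108960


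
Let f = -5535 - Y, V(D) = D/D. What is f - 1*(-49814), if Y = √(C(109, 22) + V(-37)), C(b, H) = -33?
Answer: 44279 - 4*I*√2 ≈ 44279.0 - 5.6569*I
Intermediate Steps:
V(D) = 1
Y = 4*I*√2 (Y = √(-33 + 1) = √(-32) = 4*I*√2 ≈ 5.6569*I)
f = -5535 - 4*I*√2 ≈ -5535.0 - 5.6569*I
f - 1*(-49814) = (-5535 - 4*I*√2) - 1*(-49814) = (-5535 - 4*I*√2) + 49814 = 44279 - 4*I*√2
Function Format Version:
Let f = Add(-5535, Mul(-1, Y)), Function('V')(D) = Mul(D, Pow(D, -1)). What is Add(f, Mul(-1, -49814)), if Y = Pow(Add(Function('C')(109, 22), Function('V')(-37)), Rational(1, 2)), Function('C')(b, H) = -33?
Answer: Add(44279, Mul(-4, I, Pow(2, Rational(1, 2)))) ≈ Add(44279., Mul(-5.6569, I))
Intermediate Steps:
Function('V')(D) = 1
Y = Mul(4, I, Pow(2, Rational(1, 2))) (Y = Pow(Add(-33, 1), Rational(1, 2)) = Pow(-32, Rational(1, 2)) = Mul(4, I, Pow(2, Rational(1, 2))) ≈ Mul(5.6569, I))
f = Add(-5535, Mul(-4, I, Pow(2, Rational(1, 2)))) (f = Add(-5535, Mul(-1, Mul(4, I, Pow(2, Rational(1, 2))))) = Add(-5535, Mul(-4, I, Pow(2, Rational(1, 2)))) ≈ Add(-5535.0, Mul(-5.6569, I)))
Add(f, Mul(-1, -49814)) = Add(Add(-5535, Mul(-4, I, Pow(2, Rational(1, 2)))), Mul(-1, -49814)) = Add(Add(-5535, Mul(-4, I, Pow(2, Rational(1, 2)))), 49814) = Add(44279, Mul(-4, I, Pow(2, Rational(1, 2))))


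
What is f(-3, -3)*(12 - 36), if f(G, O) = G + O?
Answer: 144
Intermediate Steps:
f(-3, -3)*(12 - 36) = (-3 - 3)*(12 - 36) = -6*(-24) = 144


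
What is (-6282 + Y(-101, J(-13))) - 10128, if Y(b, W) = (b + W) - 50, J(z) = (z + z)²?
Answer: -15885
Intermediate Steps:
J(z) = 4*z² (J(z) = (2*z)² = 4*z²)
Y(b, W) = -50 + W + b (Y(b, W) = (W + b) - 50 = -50 + W + b)
(-6282 + Y(-101, J(-13))) - 10128 = (-6282 + (-50 + 4*(-13)² - 101)) - 10128 = (-6282 + (-50 + 4*169 - 101)) - 10128 = (-6282 + (-50 + 676 - 101)) - 10128 = (-6282 + 525) - 10128 = -5757 - 10128 = -15885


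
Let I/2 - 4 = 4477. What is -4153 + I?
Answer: 4809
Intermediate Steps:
I = 8962 (I = 8 + 2*4477 = 8 + 8954 = 8962)
-4153 + I = -4153 + 8962 = 4809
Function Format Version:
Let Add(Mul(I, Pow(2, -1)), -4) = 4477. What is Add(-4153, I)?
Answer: 4809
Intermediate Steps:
I = 8962 (I = Add(8, Mul(2, 4477)) = Add(8, 8954) = 8962)
Add(-4153, I) = Add(-4153, 8962) = 4809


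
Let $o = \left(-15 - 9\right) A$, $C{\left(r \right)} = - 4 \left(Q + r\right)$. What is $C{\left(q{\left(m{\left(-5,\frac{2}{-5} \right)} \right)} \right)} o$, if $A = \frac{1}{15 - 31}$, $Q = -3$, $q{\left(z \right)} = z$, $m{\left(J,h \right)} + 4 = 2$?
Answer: $30$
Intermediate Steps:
$m{\left(J,h \right)} = -2$ ($m{\left(J,h \right)} = -4 + 2 = -2$)
$C{\left(r \right)} = 12 - 4 r$ ($C{\left(r \right)} = - 4 \left(-3 + r\right) = 12 - 4 r$)
$A = - \frac{1}{16}$ ($A = \frac{1}{-16} = - \frac{1}{16} \approx -0.0625$)
$o = \frac{3}{2}$ ($o = \left(-15 - 9\right) \left(- \frac{1}{16}\right) = \left(-24\right) \left(- \frac{1}{16}\right) = \frac{3}{2} \approx 1.5$)
$C{\left(q{\left(m{\left(-5,\frac{2}{-5} \right)} \right)} \right)} o = \left(12 - -8\right) \frac{3}{2} = \left(12 + 8\right) \frac{3}{2} = 20 \cdot \frac{3}{2} = 30$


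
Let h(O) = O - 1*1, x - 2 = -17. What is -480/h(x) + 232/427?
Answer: 13042/427 ≈ 30.543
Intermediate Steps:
x = -15 (x = 2 - 17 = -15)
h(O) = -1 + O (h(O) = O - 1 = -1 + O)
-480/h(x) + 232/427 = -480/(-1 - 15) + 232/427 = -480/(-16) + 232*(1/427) = -480*(-1/16) + 232/427 = 30 + 232/427 = 13042/427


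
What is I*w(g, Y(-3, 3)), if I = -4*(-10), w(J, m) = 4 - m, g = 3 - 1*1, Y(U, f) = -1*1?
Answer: 200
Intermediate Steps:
Y(U, f) = -1
g = 2 (g = 3 - 1 = 2)
I = 40
I*w(g, Y(-3, 3)) = 40*(4 - 1*(-1)) = 40*(4 + 1) = 40*5 = 200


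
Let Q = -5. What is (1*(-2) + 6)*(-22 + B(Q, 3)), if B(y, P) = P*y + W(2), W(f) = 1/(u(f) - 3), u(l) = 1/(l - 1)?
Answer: -150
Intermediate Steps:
u(l) = 1/(-1 + l)
W(f) = 1/(-3 + 1/(-1 + f)) (W(f) = 1/(1/(-1 + f) - 3) = 1/(-3 + 1/(-1 + f)))
B(y, P) = -1/2 + P*y (B(y, P) = P*y + (1 - 1*2)/(-4 + 3*2) = P*y + (1 - 2)/(-4 + 6) = P*y - 1/2 = -1/2 + P*y)
(1*(-2) + 6)*(-22 + B(Q, 3)) = (1*(-2) + 6)*(-22 + (-1/2 + 3*(-5))) = (-2 + 6)*(-22 + (-1/2 - 15)) = 4*(-22 - 31/2) = 4*(-75/2) = -150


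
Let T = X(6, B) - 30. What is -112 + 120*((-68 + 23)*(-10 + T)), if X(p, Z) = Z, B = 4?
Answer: 194288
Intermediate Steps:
T = -26 (T = 4 - 30 = -26)
-112 + 120*((-68 + 23)*(-10 + T)) = -112 + 120*((-68 + 23)*(-10 - 26)) = -112 + 120*(-45*(-36)) = -112 + 120*1620 = -112 + 194400 = 194288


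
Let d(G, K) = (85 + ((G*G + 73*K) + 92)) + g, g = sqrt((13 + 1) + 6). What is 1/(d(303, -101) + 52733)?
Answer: 68673/9431961848 - sqrt(5)/9431961848 ≈ 7.2806e-6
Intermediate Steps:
g = 2*sqrt(5) (g = sqrt(14 + 6) = sqrt(20) = 2*sqrt(5) ≈ 4.4721)
d(G, K) = 177 + G**2 + 2*sqrt(5) + 73*K (d(G, K) = (85 + ((G*G + 73*K) + 92)) + 2*sqrt(5) = (85 + ((G**2 + 73*K) + 92)) + 2*sqrt(5) = (85 + (92 + G**2 + 73*K)) + 2*sqrt(5) = (177 + G**2 + 73*K) + 2*sqrt(5) = 177 + G**2 + 2*sqrt(5) + 73*K)
1/(d(303, -101) + 52733) = 1/((177 + 303**2 + 2*sqrt(5) + 73*(-101)) + 52733) = 1/((177 + 91809 + 2*sqrt(5) - 7373) + 52733) = 1/((84613 + 2*sqrt(5)) + 52733) = 1/(137346 + 2*sqrt(5))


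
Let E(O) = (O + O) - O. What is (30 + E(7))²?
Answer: 1369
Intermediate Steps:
E(O) = O (E(O) = 2*O - O = O)
(30 + E(7))² = (30 + 7)² = 37² = 1369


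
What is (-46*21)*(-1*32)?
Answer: 30912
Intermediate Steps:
(-46*21)*(-1*32) = -966*(-32) = 30912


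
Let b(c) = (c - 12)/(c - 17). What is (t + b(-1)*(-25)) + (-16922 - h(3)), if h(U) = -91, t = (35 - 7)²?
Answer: -289171/18 ≈ -16065.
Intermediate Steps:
t = 784 (t = 28² = 784)
b(c) = (-12 + c)/(-17 + c)
(t + b(-1)*(-25)) + (-16922 - h(3)) = (784 + ((-12 - 1)/(-17 - 1))*(-25)) + (-16922 - 1*(-91)) = (784 + (-13/(-18))*(-25)) + (-16922 + 91) = (784 - 1/18*(-13)*(-25)) - 16831 = (784 + (13/18)*(-25)) - 16831 = (784 - 325/18) - 16831 = 13787/18 - 16831 = -289171/18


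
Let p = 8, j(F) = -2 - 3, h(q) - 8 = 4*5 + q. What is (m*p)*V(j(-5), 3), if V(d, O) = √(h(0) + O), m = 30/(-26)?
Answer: -120*√31/13 ≈ -51.395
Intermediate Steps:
m = -15/13 (m = 30*(-1/26) = -15/13 ≈ -1.1538)
h(q) = 28 + q (h(q) = 8 + (4*5 + q) = 8 + (20 + q) = 28 + q)
j(F) = -5
V(d, O) = √(28 + O) (V(d, O) = √((28 + 0) + O) = √(28 + O))
(m*p)*V(j(-5), 3) = (-15/13*8)*√(28 + 3) = -120*√31/13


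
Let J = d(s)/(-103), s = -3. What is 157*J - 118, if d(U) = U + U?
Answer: -11212/103 ≈ -108.85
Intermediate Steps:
d(U) = 2*U
J = 6/103 (J = (2*(-3))/(-103) = -6*(-1/103) = 6/103 ≈ 0.058252)
157*J - 118 = 157*(6/103) - 118 = 942/103 - 118 = -11212/103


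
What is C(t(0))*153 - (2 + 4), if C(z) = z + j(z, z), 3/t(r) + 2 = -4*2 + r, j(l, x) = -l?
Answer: -6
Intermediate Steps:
t(r) = 3/(-10 + r) (t(r) = 3/(-2 + (-4*2 + r)) = 3/(-2 + (-8 + r)) = 3/(-10 + r))
C(z) = 0 (C(z) = z - z = 0)
C(t(0))*153 - (2 + 4) = 0*153 - (2 + 4) = 0 - 1*6 = 0 - 6 = -6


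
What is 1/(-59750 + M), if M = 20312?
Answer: -1/39438 ≈ -2.5356e-5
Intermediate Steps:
1/(-59750 + M) = 1/(-59750 + 20312) = 1/(-39438) = -1/39438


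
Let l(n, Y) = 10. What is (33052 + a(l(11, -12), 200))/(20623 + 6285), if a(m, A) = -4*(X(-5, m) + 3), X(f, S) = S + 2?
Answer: 8248/6727 ≈ 1.2261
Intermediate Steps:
X(f, S) = 2 + S
a(m, A) = -20 - 4*m (a(m, A) = -4*((2 + m) + 3) = -4*(5 + m) = -20 - 4*m)
(33052 + a(l(11, -12), 200))/(20623 + 6285) = (33052 + (-20 - 4*10))/(20623 + 6285) = (33052 + (-20 - 40))/26908 = (33052 - 60)*(1/26908) = 32992*(1/26908) = 8248/6727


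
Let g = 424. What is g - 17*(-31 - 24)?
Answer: 1359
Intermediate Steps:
g - 17*(-31 - 24) = 424 - 17*(-31 - 24) = 424 - 17*(-55) = 424 - 1*(-935) = 424 + 935 = 1359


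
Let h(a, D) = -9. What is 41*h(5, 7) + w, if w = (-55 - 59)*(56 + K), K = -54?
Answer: -597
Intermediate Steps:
w = -228 (w = (-55 - 59)*(56 - 54) = -114*2 = -228)
41*h(5, 7) + w = 41*(-9) - 228 = -369 - 228 = -597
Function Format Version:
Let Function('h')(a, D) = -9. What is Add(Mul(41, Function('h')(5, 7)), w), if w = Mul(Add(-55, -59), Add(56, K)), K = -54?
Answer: -597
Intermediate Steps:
w = -228 (w = Mul(Add(-55, -59), Add(56, -54)) = Mul(-114, 2) = -228)
Add(Mul(41, Function('h')(5, 7)), w) = Add(Mul(41, -9), -228) = Add(-369, -228) = -597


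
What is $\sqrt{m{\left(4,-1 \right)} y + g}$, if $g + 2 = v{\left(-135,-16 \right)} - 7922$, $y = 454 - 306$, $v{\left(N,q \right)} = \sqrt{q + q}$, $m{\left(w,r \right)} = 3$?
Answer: $2 \sqrt{-1870 + i \sqrt{2}} \approx 0.032704 + 86.487 i$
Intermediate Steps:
$v{\left(N,q \right)} = \sqrt{2} \sqrt{q}$ ($v{\left(N,q \right)} = \sqrt{2 q} = \sqrt{2} \sqrt{q}$)
$y = 148$ ($y = 454 - 306 = 148$)
$g = -7924 + 4 i \sqrt{2}$ ($g = -2 - \left(7922 - \sqrt{2} \sqrt{-16}\right) = -2 - \left(7922 - \sqrt{2} \cdot 4 i\right) = -2 - \left(7922 - 4 i \sqrt{2}\right) = -7924 + 4 i \sqrt{2} \approx -7924.0 + 5.6569 i$)
$\sqrt{m{\left(4,-1 \right)} y + g} = \sqrt{3 \cdot 148 - \left(7924 - 4 i \sqrt{2}\right)} = \sqrt{444 - \left(7924 - 4 i \sqrt{2}\right)} = \sqrt{-7480 + 4 i \sqrt{2}}$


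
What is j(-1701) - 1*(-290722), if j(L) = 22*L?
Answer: 253300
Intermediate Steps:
j(-1701) - 1*(-290722) = 22*(-1701) - 1*(-290722) = -37422 + 290722 = 253300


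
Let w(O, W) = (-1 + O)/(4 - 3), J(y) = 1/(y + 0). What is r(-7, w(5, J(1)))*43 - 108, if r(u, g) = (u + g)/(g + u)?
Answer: -65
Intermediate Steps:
J(y) = 1/y
w(O, W) = -1 + O (w(O, W) = (-1 + O)/1 = (-1 + O)*1 = -1 + O)
r(u, g) = 1 (r(u, g) = (g + u)/(g + u) = 1)
r(-7, w(5, J(1)))*43 - 108 = 1*43 - 108 = 43 - 108 = -65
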